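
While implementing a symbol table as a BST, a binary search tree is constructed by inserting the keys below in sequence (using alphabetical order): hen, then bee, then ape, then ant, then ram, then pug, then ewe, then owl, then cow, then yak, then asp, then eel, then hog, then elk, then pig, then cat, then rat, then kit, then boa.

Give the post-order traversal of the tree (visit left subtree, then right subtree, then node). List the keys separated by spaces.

Resulting structure (node: left, right):
  hen: L=bee, R=ram
  bee: L=ape, R=ewe
  ape: L=ant, R=asp
  ant: L=–, R=–
  ram: L=pug, R=yak
  pug: L=owl, R=–
  ewe: L=cow, R=–
  owl: L=hog, R=pig
  cow: L=cat, R=eel
  yak: L=rat, R=–
  asp: L=–, R=–
  eel: L=–, R=elk
  hog: L=–, R=kit
  elk: L=–, R=–
  pig: L=–, R=–
  cat: L=boa, R=–
  rat: L=–, R=–
  kit: L=–, R=–
  boa: L=–, R=–

ant asp ape boa cat elk eel cow ewe bee kit hog pig owl pug rat yak ram hen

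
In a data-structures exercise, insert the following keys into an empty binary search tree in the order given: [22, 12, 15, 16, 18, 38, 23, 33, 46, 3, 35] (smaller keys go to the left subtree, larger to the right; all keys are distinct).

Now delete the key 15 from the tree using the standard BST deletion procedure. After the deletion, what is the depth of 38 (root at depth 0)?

1

Insert 22: tree is empty, so 22 becomes the root.
Insert 12: 12 < 22 → go left. Place as left child of 22.
Insert 15: 15 < 22 → go left; 15 > 12 → go right. Place as right child of 12.
Insert 16: 16 < 22 → go left; 16 > 12 → go right; 16 > 15 → go right. Place as right child of 15.
Insert 18: 18 < 22 → go left; 18 > 12 → go right; 18 > 15 → go right; 18 > 16 → go right. Place as right child of 16.
Insert 38: 38 > 22 → go right. Place as right child of 22.
Insert 23: 23 > 22 → go right; 23 < 38 → go left. Place as left child of 38.
Insert 33: 33 > 22 → go right; 33 < 38 → go left; 33 > 23 → go right. Place as right child of 23.
Insert 46: 46 > 22 → go right; 46 > 38 → go right. Place as right child of 38.
Insert 3: 3 < 22 → go left; 3 < 12 → go left. Place as left child of 12.
Insert 35: 35 > 22 → go right; 35 < 38 → go left; 35 > 23 → go right; 35 > 33 → go right. Place as right child of 33.

Delete 15 (at most one child — splice it out).
After deletion, path to 38: 22 → 38.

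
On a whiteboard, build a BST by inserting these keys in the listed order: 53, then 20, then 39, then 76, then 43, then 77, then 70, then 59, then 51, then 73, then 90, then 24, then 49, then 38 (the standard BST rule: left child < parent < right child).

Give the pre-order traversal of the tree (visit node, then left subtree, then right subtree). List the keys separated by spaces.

53 20 39 24 38 43 51 49 76 70 59 73 77 90

Resulting structure (node: left, right):
  53: L=20, R=76
  20: L=–, R=39
  39: L=24, R=43
  76: L=70, R=77
  43: L=–, R=51
  77: L=–, R=90
  70: L=59, R=73
  59: L=–, R=–
  51: L=49, R=–
  73: L=–, R=–
  90: L=–, R=–
  24: L=–, R=38
  49: L=–, R=–
  38: L=–, R=–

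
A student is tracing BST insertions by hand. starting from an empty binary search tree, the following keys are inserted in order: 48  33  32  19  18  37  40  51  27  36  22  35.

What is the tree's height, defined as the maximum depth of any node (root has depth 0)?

5

Insert 48: tree is empty, so 48 becomes the root.
Insert 33: 33 < 48 → go left. Place as left child of 48.
Insert 32: 32 < 48 → go left; 32 < 33 → go left. Place as left child of 33.
Insert 19: 19 < 48 → go left; 19 < 33 → go left; 19 < 32 → go left. Place as left child of 32.
Insert 18: 18 < 48 → go left; 18 < 33 → go left; 18 < 32 → go left; 18 < 19 → go left. Place as left child of 19.
Insert 37: 37 < 48 → go left; 37 > 33 → go right. Place as right child of 33.
Insert 40: 40 < 48 → go left; 40 > 33 → go right; 40 > 37 → go right. Place as right child of 37.
Insert 51: 51 > 48 → go right. Place as right child of 48.
Insert 27: 27 < 48 → go left; 27 < 33 → go left; 27 < 32 → go left; 27 > 19 → go right. Place as right child of 19.
Insert 36: 36 < 48 → go left; 36 > 33 → go right; 36 < 37 → go left. Place as left child of 37.
Insert 22: 22 < 48 → go left; 22 < 33 → go left; 22 < 32 → go left; 22 > 19 → go right; 22 < 27 → go left. Place as left child of 27.
Insert 35: 35 < 48 → go left; 35 > 33 → go right; 35 < 37 → go left; 35 < 36 → go left. Place as left child of 36.

The deepest node is 22 at depth 5.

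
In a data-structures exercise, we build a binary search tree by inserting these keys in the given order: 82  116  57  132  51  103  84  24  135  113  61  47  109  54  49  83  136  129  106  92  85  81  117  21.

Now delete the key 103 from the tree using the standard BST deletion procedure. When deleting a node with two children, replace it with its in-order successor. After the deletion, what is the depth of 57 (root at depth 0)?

Insert 82: tree is empty, so 82 becomes the root.
Insert 116: 116 > 82 → go right. Place as right child of 82.
Insert 57: 57 < 82 → go left. Place as left child of 82.
Insert 132: 132 > 82 → go right; 132 > 116 → go right. Place as right child of 116.
Insert 51: 51 < 82 → go left; 51 < 57 → go left. Place as left child of 57.
Insert 103: 103 > 82 → go right; 103 < 116 → go left. Place as left child of 116.
Insert 84: 84 > 82 → go right; 84 < 116 → go left; 84 < 103 → go left. Place as left child of 103.
Insert 24: 24 < 82 → go left; 24 < 57 → go left; 24 < 51 → go left. Place as left child of 51.
Insert 135: 135 > 82 → go right; 135 > 116 → go right; 135 > 132 → go right. Place as right child of 132.
Insert 113: 113 > 82 → go right; 113 < 116 → go left; 113 > 103 → go right. Place as right child of 103.
Insert 61: 61 < 82 → go left; 61 > 57 → go right. Place as right child of 57.
Insert 47: 47 < 82 → go left; 47 < 57 → go left; 47 < 51 → go left; 47 > 24 → go right. Place as right child of 24.
Insert 109: 109 > 82 → go right; 109 < 116 → go left; 109 > 103 → go right; 109 < 113 → go left. Place as left child of 113.
Insert 54: 54 < 82 → go left; 54 < 57 → go left; 54 > 51 → go right. Place as right child of 51.
Insert 49: 49 < 82 → go left; 49 < 57 → go left; 49 < 51 → go left; 49 > 24 → go right; 49 > 47 → go right. Place as right child of 47.
Insert 83: 83 > 82 → go right; 83 < 116 → go left; 83 < 103 → go left; 83 < 84 → go left. Place as left child of 84.
Insert 136: 136 > 82 → go right; 136 > 116 → go right; 136 > 132 → go right; 136 > 135 → go right. Place as right child of 135.
Insert 129: 129 > 82 → go right; 129 > 116 → go right; 129 < 132 → go left. Place as left child of 132.
Insert 106: 106 > 82 → go right; 106 < 116 → go left; 106 > 103 → go right; 106 < 113 → go left; 106 < 109 → go left. Place as left child of 109.
Insert 92: 92 > 82 → go right; 92 < 116 → go left; 92 < 103 → go left; 92 > 84 → go right. Place as right child of 84.
Insert 85: 85 > 82 → go right; 85 < 116 → go left; 85 < 103 → go left; 85 > 84 → go right; 85 < 92 → go left. Place as left child of 92.
Insert 81: 81 < 82 → go left; 81 > 57 → go right; 81 > 61 → go right. Place as right child of 61.
Insert 117: 117 > 82 → go right; 117 > 116 → go right; 117 < 132 → go left; 117 < 129 → go left. Place as left child of 129.
Insert 21: 21 < 82 → go left; 21 < 57 → go left; 21 < 51 → go left; 21 < 24 → go left. Place as left child of 24.

Delete 103 (two children — replace with in-order successor).
After deletion, path to 57: 82 → 57.

1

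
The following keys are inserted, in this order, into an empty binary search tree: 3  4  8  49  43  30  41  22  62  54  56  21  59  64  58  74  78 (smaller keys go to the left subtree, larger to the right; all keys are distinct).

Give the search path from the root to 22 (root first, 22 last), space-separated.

3 4 8 49 43 30 22

Resulting structure (node: left, right):
  3: L=–, R=4
  4: L=–, R=8
  8: L=–, R=49
  49: L=43, R=62
  43: L=30, R=–
  30: L=22, R=41
  41: L=–, R=–
  22: L=21, R=–
  62: L=54, R=64
  54: L=–, R=56
  56: L=–, R=59
  21: L=–, R=–
  59: L=58, R=–
  64: L=–, R=74
  58: L=–, R=–
  74: L=–, R=78
  78: L=–, R=–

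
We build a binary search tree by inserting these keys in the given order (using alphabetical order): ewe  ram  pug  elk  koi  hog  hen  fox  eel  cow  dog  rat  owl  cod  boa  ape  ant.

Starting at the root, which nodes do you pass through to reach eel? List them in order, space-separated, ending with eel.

ewe elk eel

Insert ewe: tree is empty, so ewe becomes the root.
Insert ram: ram > ewe → go right. Place as right child of ewe.
Insert pug: pug > ewe → go right; pug < ram → go left. Place as left child of ram.
Insert elk: elk < ewe → go left. Place as left child of ewe.
Insert koi: koi > ewe → go right; koi < ram → go left; koi < pug → go left. Place as left child of pug.
Insert hog: hog > ewe → go right; hog < ram → go left; hog < pug → go left; hog < koi → go left. Place as left child of koi.
Insert hen: hen > ewe → go right; hen < ram → go left; hen < pug → go left; hen < koi → go left; hen < hog → go left. Place as left child of hog.
Insert fox: fox > ewe → go right; fox < ram → go left; fox < pug → go left; fox < koi → go left; fox < hog → go left; fox < hen → go left. Place as left child of hen.
Insert eel: eel < ewe → go left; eel < elk → go left. Place as left child of elk.
Insert cow: cow < ewe → go left; cow < elk → go left; cow < eel → go left. Place as left child of eel.
Insert dog: dog < ewe → go left; dog < elk → go left; dog < eel → go left; dog > cow → go right. Place as right child of cow.
Insert rat: rat > ewe → go right; rat > ram → go right. Place as right child of ram.
Insert owl: owl > ewe → go right; owl < ram → go left; owl < pug → go left; owl > koi → go right. Place as right child of koi.
Insert cod: cod < ewe → go left; cod < elk → go left; cod < eel → go left; cod < cow → go left. Place as left child of cow.
Insert boa: boa < ewe → go left; boa < elk → go left; boa < eel → go left; boa < cow → go left; boa < cod → go left. Place as left child of cod.
Insert ape: ape < ewe → go left; ape < elk → go left; ape < eel → go left; ape < cow → go left; ape < cod → go left; ape < boa → go left. Place as left child of boa.
Insert ant: ant < ewe → go left; ant < elk → go left; ant < eel → go left; ant < cow → go left; ant < cod → go left; ant < boa → go left; ant < ape → go left. Place as left child of ape.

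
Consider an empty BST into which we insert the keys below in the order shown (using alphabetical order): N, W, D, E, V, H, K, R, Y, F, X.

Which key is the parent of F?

N: root
W: right child of N (depth 1)
D: left child of N (depth 1)
E: right child of D (depth 2)
V: left child of W (depth 2)
H: right child of E (depth 3)
K: right child of H (depth 4)
R: left child of V (depth 3)
Y: right child of W (depth 2)
F: left child of H (depth 4)
X: left child of Y (depth 3)

H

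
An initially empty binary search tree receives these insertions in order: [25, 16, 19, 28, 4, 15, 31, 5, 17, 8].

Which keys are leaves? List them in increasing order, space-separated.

25: root
16: left child of 25 (depth 1)
19: right child of 16 (depth 2)
28: right child of 25 (depth 1)
4: left child of 16 (depth 2)
15: right child of 4 (depth 3)
31: right child of 28 (depth 2)
5: left child of 15 (depth 4)
17: left child of 19 (depth 3)
8: right child of 5 (depth 5)

8 17 31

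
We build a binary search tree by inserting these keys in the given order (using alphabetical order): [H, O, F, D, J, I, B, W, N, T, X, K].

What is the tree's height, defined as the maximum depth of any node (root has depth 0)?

H: root
O: right child of H (depth 1)
F: left child of H (depth 1)
D: left child of F (depth 2)
J: left child of O (depth 2)
I: left child of J (depth 3)
B: left child of D (depth 3)
W: right child of O (depth 2)
N: right child of J (depth 3)
T: left child of W (depth 3)
X: right child of W (depth 3)
K: left child of N (depth 4)

The deepest node is K at depth 4.

4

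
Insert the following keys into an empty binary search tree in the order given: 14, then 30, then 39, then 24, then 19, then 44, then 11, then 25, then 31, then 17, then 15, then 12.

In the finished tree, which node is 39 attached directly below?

14: root
30: right child of 14 (depth 1)
39: right child of 30 (depth 2)
24: left child of 30 (depth 2)
19: left child of 24 (depth 3)
44: right child of 39 (depth 3)
11: left child of 14 (depth 1)
25: right child of 24 (depth 3)
31: left child of 39 (depth 3)
17: left child of 19 (depth 4)
15: left child of 17 (depth 5)
12: right child of 11 (depth 2)

30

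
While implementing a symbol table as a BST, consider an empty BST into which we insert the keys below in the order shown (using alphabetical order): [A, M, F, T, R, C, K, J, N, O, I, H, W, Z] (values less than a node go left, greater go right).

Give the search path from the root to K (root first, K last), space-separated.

A M F K

A: root
M: right child of A (depth 1)
F: left child of M (depth 2)
T: right child of M (depth 2)
R: left child of T (depth 3)
C: left child of F (depth 3)
K: right child of F (depth 3)
J: left child of K (depth 4)
N: left child of R (depth 4)
O: right child of N (depth 5)
I: left child of J (depth 5)
H: left child of I (depth 6)
W: right child of T (depth 3)
Z: right child of W (depth 4)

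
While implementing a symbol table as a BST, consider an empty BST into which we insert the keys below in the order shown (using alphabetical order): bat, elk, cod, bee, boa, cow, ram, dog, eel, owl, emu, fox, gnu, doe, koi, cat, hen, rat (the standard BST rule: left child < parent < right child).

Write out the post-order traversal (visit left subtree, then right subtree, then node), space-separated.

bat: root
elk: right child of bat (depth 1)
cod: left child of elk (depth 2)
bee: left child of cod (depth 3)
boa: right child of bee (depth 4)
cow: right child of cod (depth 3)
ram: right child of elk (depth 2)
dog: right child of cow (depth 4)
eel: right child of dog (depth 5)
owl: left child of ram (depth 3)
emu: left child of owl (depth 4)
fox: right child of emu (depth 5)
gnu: right child of fox (depth 6)
doe: left child of dog (depth 5)
koi: right child of gnu (depth 7)
cat: right child of boa (depth 5)
hen: left child of koi (depth 8)
rat: right child of ram (depth 3)

cat boa bee doe eel dog cow cod hen koi gnu fox emu owl rat ram elk bat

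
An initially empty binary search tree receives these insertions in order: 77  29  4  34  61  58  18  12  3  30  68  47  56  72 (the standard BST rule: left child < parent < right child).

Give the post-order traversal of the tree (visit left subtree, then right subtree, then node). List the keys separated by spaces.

Resulting structure (node: left, right):
  77: L=29, R=–
  29: L=4, R=34
  4: L=3, R=18
  34: L=30, R=61
  61: L=58, R=68
  58: L=47, R=–
  18: L=12, R=–
  12: L=–, R=–
  3: L=–, R=–
  30: L=–, R=–
  68: L=–, R=72
  47: L=–, R=56
  56: L=–, R=–
  72: L=–, R=–

3 12 18 4 30 56 47 58 72 68 61 34 29 77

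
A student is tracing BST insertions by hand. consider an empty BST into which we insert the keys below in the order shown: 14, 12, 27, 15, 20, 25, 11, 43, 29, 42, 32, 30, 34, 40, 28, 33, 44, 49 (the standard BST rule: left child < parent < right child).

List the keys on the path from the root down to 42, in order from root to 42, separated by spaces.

14: root
12: left child of 14 (depth 1)
27: right child of 14 (depth 1)
15: left child of 27 (depth 2)
20: right child of 15 (depth 3)
25: right child of 20 (depth 4)
11: left child of 12 (depth 2)
43: right child of 27 (depth 2)
29: left child of 43 (depth 3)
42: right child of 29 (depth 4)
32: left child of 42 (depth 5)
30: left child of 32 (depth 6)
34: right child of 32 (depth 6)
40: right child of 34 (depth 7)
28: left child of 29 (depth 4)
33: left child of 34 (depth 7)
44: right child of 43 (depth 3)
49: right child of 44 (depth 4)

14 27 43 29 42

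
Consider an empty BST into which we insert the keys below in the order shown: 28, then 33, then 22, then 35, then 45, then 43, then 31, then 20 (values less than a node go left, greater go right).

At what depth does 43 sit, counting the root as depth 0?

Insert 28: tree is empty, so 28 becomes the root.
Insert 33: 33 > 28 → go right. Place as right child of 28.
Insert 22: 22 < 28 → go left. Place as left child of 28.
Insert 35: 35 > 28 → go right; 35 > 33 → go right. Place as right child of 33.
Insert 45: 45 > 28 → go right; 45 > 33 → go right; 45 > 35 → go right. Place as right child of 35.
Insert 43: 43 > 28 → go right; 43 > 33 → go right; 43 > 35 → go right; 43 < 45 → go left. Place as left child of 45.
Insert 31: 31 > 28 → go right; 31 < 33 → go left. Place as left child of 33.
Insert 20: 20 < 28 → go left; 20 < 22 → go left. Place as left child of 22.

Path to 43: 28 → 33 → 35 → 45 → 43, which is 4 edges.

4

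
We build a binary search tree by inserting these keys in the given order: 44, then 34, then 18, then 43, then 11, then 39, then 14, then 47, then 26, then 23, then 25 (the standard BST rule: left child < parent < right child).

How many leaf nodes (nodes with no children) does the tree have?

4

Resulting structure (node: left, right):
  44: L=34, R=47
  34: L=18, R=43
  18: L=11, R=26
  43: L=39, R=–
  11: L=–, R=14
  39: L=–, R=–
  14: L=–, R=–
  47: L=–, R=–
  26: L=23, R=–
  23: L=–, R=25
  25: L=–, R=–

Leaves: 14, 25, 39, 47 — 4 in total.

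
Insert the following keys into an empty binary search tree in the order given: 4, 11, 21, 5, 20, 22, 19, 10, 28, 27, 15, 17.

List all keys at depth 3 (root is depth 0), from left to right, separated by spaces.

Insert 4: tree is empty, so 4 becomes the root.
Insert 11: 11 > 4 → go right. Place as right child of 4.
Insert 21: 21 > 4 → go right; 21 > 11 → go right. Place as right child of 11.
Insert 5: 5 > 4 → go right; 5 < 11 → go left. Place as left child of 11.
Insert 20: 20 > 4 → go right; 20 > 11 → go right; 20 < 21 → go left. Place as left child of 21.
Insert 22: 22 > 4 → go right; 22 > 11 → go right; 22 > 21 → go right. Place as right child of 21.
Insert 19: 19 > 4 → go right; 19 > 11 → go right; 19 < 21 → go left; 19 < 20 → go left. Place as left child of 20.
Insert 10: 10 > 4 → go right; 10 < 11 → go left; 10 > 5 → go right. Place as right child of 5.
Insert 28: 28 > 4 → go right; 28 > 11 → go right; 28 > 21 → go right; 28 > 22 → go right. Place as right child of 22.
Insert 27: 27 > 4 → go right; 27 > 11 → go right; 27 > 21 → go right; 27 > 22 → go right; 27 < 28 → go left. Place as left child of 28.
Insert 15: 15 > 4 → go right; 15 > 11 → go right; 15 < 21 → go left; 15 < 20 → go left; 15 < 19 → go left. Place as left child of 19.
Insert 17: 17 > 4 → go right; 17 > 11 → go right; 17 < 21 → go left; 17 < 20 → go left; 17 < 19 → go left; 17 > 15 → go right. Place as right child of 15.

10 20 22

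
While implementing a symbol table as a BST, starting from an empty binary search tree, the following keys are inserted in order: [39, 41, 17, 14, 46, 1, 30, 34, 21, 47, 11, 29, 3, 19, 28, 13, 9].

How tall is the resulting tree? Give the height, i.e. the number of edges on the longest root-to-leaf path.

39: root
41: right child of 39 (depth 1)
17: left child of 39 (depth 1)
14: left child of 17 (depth 2)
46: right child of 41 (depth 2)
1: left child of 14 (depth 3)
30: right child of 17 (depth 2)
34: right child of 30 (depth 3)
21: left child of 30 (depth 3)
47: right child of 46 (depth 3)
11: right child of 1 (depth 4)
29: right child of 21 (depth 4)
3: left child of 11 (depth 5)
19: left child of 21 (depth 4)
28: left child of 29 (depth 5)
13: right child of 11 (depth 5)
9: right child of 3 (depth 6)

The deepest node is 9 at depth 6.

6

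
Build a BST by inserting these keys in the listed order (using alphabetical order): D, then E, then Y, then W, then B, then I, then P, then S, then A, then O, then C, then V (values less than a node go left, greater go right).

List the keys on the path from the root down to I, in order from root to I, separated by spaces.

D: root
E: right child of D (depth 1)
Y: right child of E (depth 2)
W: left child of Y (depth 3)
B: left child of D (depth 1)
I: left child of W (depth 4)
P: right child of I (depth 5)
S: right child of P (depth 6)
A: left child of B (depth 2)
O: left child of P (depth 6)
C: right child of B (depth 2)
V: right child of S (depth 7)

D E Y W I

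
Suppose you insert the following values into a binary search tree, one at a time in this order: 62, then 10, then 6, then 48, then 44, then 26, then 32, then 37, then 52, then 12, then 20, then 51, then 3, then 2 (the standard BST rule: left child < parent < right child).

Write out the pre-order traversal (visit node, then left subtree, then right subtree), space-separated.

62: root
10: left child of 62 (depth 1)
6: left child of 10 (depth 2)
48: right child of 10 (depth 2)
44: left child of 48 (depth 3)
26: left child of 44 (depth 4)
32: right child of 26 (depth 5)
37: right child of 32 (depth 6)
52: right child of 48 (depth 3)
12: left child of 26 (depth 5)
20: right child of 12 (depth 6)
51: left child of 52 (depth 4)
3: left child of 6 (depth 3)
2: left child of 3 (depth 4)

62 10 6 3 2 48 44 26 12 20 32 37 52 51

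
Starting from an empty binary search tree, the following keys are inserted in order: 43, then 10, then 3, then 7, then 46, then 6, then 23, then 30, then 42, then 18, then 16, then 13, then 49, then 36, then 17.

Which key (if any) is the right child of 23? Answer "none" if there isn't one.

30

43: root
10: left child of 43 (depth 1)
3: left child of 10 (depth 2)
7: right child of 3 (depth 3)
46: right child of 43 (depth 1)
6: left child of 7 (depth 4)
23: right child of 10 (depth 2)
30: right child of 23 (depth 3)
42: right child of 30 (depth 4)
18: left child of 23 (depth 3)
16: left child of 18 (depth 4)
13: left child of 16 (depth 5)
49: right child of 46 (depth 2)
36: left child of 42 (depth 5)
17: right child of 16 (depth 5)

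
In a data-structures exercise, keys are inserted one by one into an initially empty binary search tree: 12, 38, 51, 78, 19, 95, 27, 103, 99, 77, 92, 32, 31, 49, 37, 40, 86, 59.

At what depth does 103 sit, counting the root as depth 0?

5

Insert 12: tree is empty, so 12 becomes the root.
Insert 38: 38 > 12 → go right. Place as right child of 12.
Insert 51: 51 > 12 → go right; 51 > 38 → go right. Place as right child of 38.
Insert 78: 78 > 12 → go right; 78 > 38 → go right; 78 > 51 → go right. Place as right child of 51.
Insert 19: 19 > 12 → go right; 19 < 38 → go left. Place as left child of 38.
Insert 95: 95 > 12 → go right; 95 > 38 → go right; 95 > 51 → go right; 95 > 78 → go right. Place as right child of 78.
Insert 27: 27 > 12 → go right; 27 < 38 → go left; 27 > 19 → go right. Place as right child of 19.
Insert 103: 103 > 12 → go right; 103 > 38 → go right; 103 > 51 → go right; 103 > 78 → go right; 103 > 95 → go right. Place as right child of 95.
Insert 99: 99 > 12 → go right; 99 > 38 → go right; 99 > 51 → go right; 99 > 78 → go right; 99 > 95 → go right; 99 < 103 → go left. Place as left child of 103.
Insert 77: 77 > 12 → go right; 77 > 38 → go right; 77 > 51 → go right; 77 < 78 → go left. Place as left child of 78.
Insert 92: 92 > 12 → go right; 92 > 38 → go right; 92 > 51 → go right; 92 > 78 → go right; 92 < 95 → go left. Place as left child of 95.
Insert 32: 32 > 12 → go right; 32 < 38 → go left; 32 > 19 → go right; 32 > 27 → go right. Place as right child of 27.
Insert 31: 31 > 12 → go right; 31 < 38 → go left; 31 > 19 → go right; 31 > 27 → go right; 31 < 32 → go left. Place as left child of 32.
Insert 49: 49 > 12 → go right; 49 > 38 → go right; 49 < 51 → go left. Place as left child of 51.
Insert 37: 37 > 12 → go right; 37 < 38 → go left; 37 > 19 → go right; 37 > 27 → go right; 37 > 32 → go right. Place as right child of 32.
Insert 40: 40 > 12 → go right; 40 > 38 → go right; 40 < 51 → go left; 40 < 49 → go left. Place as left child of 49.
Insert 86: 86 > 12 → go right; 86 > 38 → go right; 86 > 51 → go right; 86 > 78 → go right; 86 < 95 → go left; 86 < 92 → go left. Place as left child of 92.
Insert 59: 59 > 12 → go right; 59 > 38 → go right; 59 > 51 → go right; 59 < 78 → go left; 59 < 77 → go left. Place as left child of 77.

Path to 103: 12 → 38 → 51 → 78 → 95 → 103, which is 5 edges.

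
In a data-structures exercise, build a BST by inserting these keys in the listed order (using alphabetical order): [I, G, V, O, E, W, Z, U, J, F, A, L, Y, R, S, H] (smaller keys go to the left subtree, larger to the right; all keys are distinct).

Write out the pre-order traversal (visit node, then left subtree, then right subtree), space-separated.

I G E A F H V O J L U R S W Z Y

Insert I: tree is empty, so I becomes the root.
Insert G: G < I → go left. Place as left child of I.
Insert V: V > I → go right. Place as right child of I.
Insert O: O > I → go right; O < V → go left. Place as left child of V.
Insert E: E < I → go left; E < G → go left. Place as left child of G.
Insert W: W > I → go right; W > V → go right. Place as right child of V.
Insert Z: Z > I → go right; Z > V → go right; Z > W → go right. Place as right child of W.
Insert U: U > I → go right; U < V → go left; U > O → go right. Place as right child of O.
Insert J: J > I → go right; J < V → go left; J < O → go left. Place as left child of O.
Insert F: F < I → go left; F < G → go left; F > E → go right. Place as right child of E.
Insert A: A < I → go left; A < G → go left; A < E → go left. Place as left child of E.
Insert L: L > I → go right; L < V → go left; L < O → go left; L > J → go right. Place as right child of J.
Insert Y: Y > I → go right; Y > V → go right; Y > W → go right; Y < Z → go left. Place as left child of Z.
Insert R: R > I → go right; R < V → go left; R > O → go right; R < U → go left. Place as left child of U.
Insert S: S > I → go right; S < V → go left; S > O → go right; S < U → go left; S > R → go right. Place as right child of R.
Insert H: H < I → go left; H > G → go right. Place as right child of G.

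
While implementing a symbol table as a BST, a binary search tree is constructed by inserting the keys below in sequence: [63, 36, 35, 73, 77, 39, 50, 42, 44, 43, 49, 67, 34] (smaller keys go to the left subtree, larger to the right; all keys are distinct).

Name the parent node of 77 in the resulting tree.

63: root
36: left child of 63 (depth 1)
35: left child of 36 (depth 2)
73: right child of 63 (depth 1)
77: right child of 73 (depth 2)
39: right child of 36 (depth 2)
50: right child of 39 (depth 3)
42: left child of 50 (depth 4)
44: right child of 42 (depth 5)
43: left child of 44 (depth 6)
49: right child of 44 (depth 6)
67: left child of 73 (depth 2)
34: left child of 35 (depth 3)

73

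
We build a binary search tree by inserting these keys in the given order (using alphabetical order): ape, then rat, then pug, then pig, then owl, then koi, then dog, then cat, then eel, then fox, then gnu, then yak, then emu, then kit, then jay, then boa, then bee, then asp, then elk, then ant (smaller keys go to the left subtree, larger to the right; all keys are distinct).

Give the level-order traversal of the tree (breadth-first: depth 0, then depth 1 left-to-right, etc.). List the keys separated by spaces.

ape ant rat pug yak pig owl koi dog cat eel boa fox bee emu gnu asp elk kit jay

ape: root
rat: right child of ape (depth 1)
pug: left child of rat (depth 2)
pig: left child of pug (depth 3)
owl: left child of pig (depth 4)
koi: left child of owl (depth 5)
dog: left child of koi (depth 6)
cat: left child of dog (depth 7)
eel: right child of dog (depth 7)
fox: right child of eel (depth 8)
gnu: right child of fox (depth 9)
yak: right child of rat (depth 2)
emu: left child of fox (depth 9)
kit: right child of gnu (depth 10)
jay: left child of kit (depth 11)
boa: left child of cat (depth 8)
bee: left child of boa (depth 9)
asp: left child of bee (depth 10)
elk: left child of emu (depth 10)
ant: left child of ape (depth 1)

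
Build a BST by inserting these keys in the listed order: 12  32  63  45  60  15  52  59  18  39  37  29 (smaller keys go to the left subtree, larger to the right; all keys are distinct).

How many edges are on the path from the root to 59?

6

Resulting structure (node: left, right):
  12: L=–, R=32
  32: L=15, R=63
  63: L=45, R=–
  45: L=39, R=60
  60: L=52, R=–
  15: L=–, R=18
  52: L=–, R=59
  59: L=–, R=–
  18: L=–, R=29
  39: L=37, R=–
  37: L=–, R=–
  29: L=–, R=–

Path to 59: 12 → 32 → 63 → 45 → 60 → 52 → 59, which is 6 edges.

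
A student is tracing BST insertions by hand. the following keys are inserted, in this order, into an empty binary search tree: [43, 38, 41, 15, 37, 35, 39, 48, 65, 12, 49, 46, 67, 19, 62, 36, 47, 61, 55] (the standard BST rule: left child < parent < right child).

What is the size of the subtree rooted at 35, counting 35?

Resulting structure (node: left, right):
  43: L=38, R=48
  38: L=15, R=41
  41: L=39, R=–
  15: L=12, R=37
  37: L=35, R=–
  35: L=19, R=36
  39: L=–, R=–
  48: L=46, R=65
  65: L=49, R=67
  12: L=–, R=–
  49: L=–, R=62
  46: L=–, R=47
  67: L=–, R=–
  19: L=–, R=–
  62: L=61, R=–
  36: L=–, R=–
  47: L=–, R=–
  61: L=55, R=–
  55: L=–, R=–

Subtree rooted at 35 contains: 35, 19, 36 — 3 nodes.

3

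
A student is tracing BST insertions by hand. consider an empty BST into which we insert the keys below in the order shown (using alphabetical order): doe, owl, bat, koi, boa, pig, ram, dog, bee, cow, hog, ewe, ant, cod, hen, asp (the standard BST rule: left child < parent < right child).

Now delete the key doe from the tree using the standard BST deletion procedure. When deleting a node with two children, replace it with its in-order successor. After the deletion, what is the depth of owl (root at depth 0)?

1

Insert doe: tree is empty, so doe becomes the root.
Insert owl: owl > doe → go right. Place as right child of doe.
Insert bat: bat < doe → go left. Place as left child of doe.
Insert koi: koi > doe → go right; koi < owl → go left. Place as left child of owl.
Insert boa: boa < doe → go left; boa > bat → go right. Place as right child of bat.
Insert pig: pig > doe → go right; pig > owl → go right. Place as right child of owl.
Insert ram: ram > doe → go right; ram > owl → go right; ram > pig → go right. Place as right child of pig.
Insert dog: dog > doe → go right; dog < owl → go left; dog < koi → go left. Place as left child of koi.
Insert bee: bee < doe → go left; bee > bat → go right; bee < boa → go left. Place as left child of boa.
Insert cow: cow < doe → go left; cow > bat → go right; cow > boa → go right. Place as right child of boa.
Insert hog: hog > doe → go right; hog < owl → go left; hog < koi → go left; hog > dog → go right. Place as right child of dog.
Insert ewe: ewe > doe → go right; ewe < owl → go left; ewe < koi → go left; ewe > dog → go right; ewe < hog → go left. Place as left child of hog.
Insert ant: ant < doe → go left; ant < bat → go left. Place as left child of bat.
Insert cod: cod < doe → go left; cod > bat → go right; cod > boa → go right; cod < cow → go left. Place as left child of cow.
Insert hen: hen > doe → go right; hen < owl → go left; hen < koi → go left; hen > dog → go right; hen < hog → go left; hen > ewe → go right. Place as right child of ewe.
Insert asp: asp < doe → go left; asp < bat → go left; asp > ant → go right. Place as right child of ant.

Delete doe (two children — replace with in-order successor).
After deletion, path to owl: dog → owl.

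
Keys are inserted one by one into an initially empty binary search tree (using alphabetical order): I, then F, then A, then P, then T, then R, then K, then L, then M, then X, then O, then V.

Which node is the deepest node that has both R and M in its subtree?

Resulting structure (node: left, right):
  I: L=F, R=P
  F: L=A, R=–
  A: L=–, R=–
  P: L=K, R=T
  T: L=R, R=X
  R: L=–, R=–
  K: L=–, R=L
  L: L=–, R=M
  M: L=–, R=O
  X: L=V, R=–
  O: L=–, R=–
  V: L=–, R=–

Path to R: I → P → T → R
Path to M: I → P → K → L → M
The paths share a prefix ending at P, then split left and right.

P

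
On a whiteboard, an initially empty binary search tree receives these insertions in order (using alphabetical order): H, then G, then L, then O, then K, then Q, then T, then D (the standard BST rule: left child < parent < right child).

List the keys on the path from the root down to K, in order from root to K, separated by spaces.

H L K

H: root
G: left child of H (depth 1)
L: right child of H (depth 1)
O: right child of L (depth 2)
K: left child of L (depth 2)
Q: right child of O (depth 3)
T: right child of Q (depth 4)
D: left child of G (depth 2)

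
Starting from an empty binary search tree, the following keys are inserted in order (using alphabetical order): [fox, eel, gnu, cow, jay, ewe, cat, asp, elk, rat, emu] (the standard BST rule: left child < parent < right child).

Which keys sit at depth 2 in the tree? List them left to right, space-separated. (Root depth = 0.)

cow ewe jay

Insert fox: tree is empty, so fox becomes the root.
Insert eel: eel < fox → go left. Place as left child of fox.
Insert gnu: gnu > fox → go right. Place as right child of fox.
Insert cow: cow < fox → go left; cow < eel → go left. Place as left child of eel.
Insert jay: jay > fox → go right; jay > gnu → go right. Place as right child of gnu.
Insert ewe: ewe < fox → go left; ewe > eel → go right. Place as right child of eel.
Insert cat: cat < fox → go left; cat < eel → go left; cat < cow → go left. Place as left child of cow.
Insert asp: asp < fox → go left; asp < eel → go left; asp < cow → go left; asp < cat → go left. Place as left child of cat.
Insert elk: elk < fox → go left; elk > eel → go right; elk < ewe → go left. Place as left child of ewe.
Insert rat: rat > fox → go right; rat > gnu → go right; rat > jay → go right. Place as right child of jay.
Insert emu: emu < fox → go left; emu > eel → go right; emu < ewe → go left; emu > elk → go right. Place as right child of elk.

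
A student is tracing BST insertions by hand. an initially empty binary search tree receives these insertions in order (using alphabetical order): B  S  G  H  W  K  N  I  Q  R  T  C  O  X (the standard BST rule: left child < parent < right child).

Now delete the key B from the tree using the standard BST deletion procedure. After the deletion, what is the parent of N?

B: root
S: right child of B (depth 1)
G: left child of S (depth 2)
H: right child of G (depth 3)
W: right child of S (depth 2)
K: right child of H (depth 4)
N: right child of K (depth 5)
I: left child of K (depth 5)
Q: right child of N (depth 6)
R: right child of Q (depth 7)
T: left child of W (depth 3)
C: left child of G (depth 3)
O: left child of Q (depth 7)
X: right child of W (depth 3)

Delete B (at most one child — splice it out).
After deletion, N's parent is K.

K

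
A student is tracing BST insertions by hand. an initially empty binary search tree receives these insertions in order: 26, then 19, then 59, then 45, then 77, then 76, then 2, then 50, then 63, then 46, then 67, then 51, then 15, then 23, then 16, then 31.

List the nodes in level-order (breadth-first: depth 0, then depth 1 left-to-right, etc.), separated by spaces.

26 19 59 2 23 45 77 15 31 50 76 16 46 51 63 67

26: root
19: left child of 26 (depth 1)
59: right child of 26 (depth 1)
45: left child of 59 (depth 2)
77: right child of 59 (depth 2)
76: left child of 77 (depth 3)
2: left child of 19 (depth 2)
50: right child of 45 (depth 3)
63: left child of 76 (depth 4)
46: left child of 50 (depth 4)
67: right child of 63 (depth 5)
51: right child of 50 (depth 4)
15: right child of 2 (depth 3)
23: right child of 19 (depth 2)
16: right child of 15 (depth 4)
31: left child of 45 (depth 3)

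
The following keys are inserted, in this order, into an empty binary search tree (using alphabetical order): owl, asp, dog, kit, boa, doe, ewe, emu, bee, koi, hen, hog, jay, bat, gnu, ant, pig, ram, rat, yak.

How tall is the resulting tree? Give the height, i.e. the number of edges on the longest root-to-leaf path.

owl: root
asp: left child of owl (depth 1)
dog: right child of asp (depth 2)
kit: right child of dog (depth 3)
boa: left child of dog (depth 3)
doe: right child of boa (depth 4)
ewe: left child of kit (depth 4)
emu: left child of ewe (depth 5)
bee: left child of boa (depth 4)
koi: right child of kit (depth 4)
hen: right child of ewe (depth 5)
hog: right child of hen (depth 6)
jay: right child of hog (depth 7)
bat: left child of bee (depth 5)
gnu: left child of hen (depth 6)
ant: left child of asp (depth 2)
pig: right child of owl (depth 1)
ram: right child of pig (depth 2)
rat: right child of ram (depth 3)
yak: right child of rat (depth 4)

The deepest node is jay at depth 7.

7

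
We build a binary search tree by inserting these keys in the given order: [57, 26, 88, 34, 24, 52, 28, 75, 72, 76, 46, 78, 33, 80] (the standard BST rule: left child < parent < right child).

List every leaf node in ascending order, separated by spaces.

24 33 46 72 80

Insert 57: tree is empty, so 57 becomes the root.
Insert 26: 26 < 57 → go left. Place as left child of 57.
Insert 88: 88 > 57 → go right. Place as right child of 57.
Insert 34: 34 < 57 → go left; 34 > 26 → go right. Place as right child of 26.
Insert 24: 24 < 57 → go left; 24 < 26 → go left. Place as left child of 26.
Insert 52: 52 < 57 → go left; 52 > 26 → go right; 52 > 34 → go right. Place as right child of 34.
Insert 28: 28 < 57 → go left; 28 > 26 → go right; 28 < 34 → go left. Place as left child of 34.
Insert 75: 75 > 57 → go right; 75 < 88 → go left. Place as left child of 88.
Insert 72: 72 > 57 → go right; 72 < 88 → go left; 72 < 75 → go left. Place as left child of 75.
Insert 76: 76 > 57 → go right; 76 < 88 → go left; 76 > 75 → go right. Place as right child of 75.
Insert 46: 46 < 57 → go left; 46 > 26 → go right; 46 > 34 → go right; 46 < 52 → go left. Place as left child of 52.
Insert 78: 78 > 57 → go right; 78 < 88 → go left; 78 > 75 → go right; 78 > 76 → go right. Place as right child of 76.
Insert 33: 33 < 57 → go left; 33 > 26 → go right; 33 < 34 → go left; 33 > 28 → go right. Place as right child of 28.
Insert 80: 80 > 57 → go right; 80 < 88 → go left; 80 > 75 → go right; 80 > 76 → go right; 80 > 78 → go right. Place as right child of 78.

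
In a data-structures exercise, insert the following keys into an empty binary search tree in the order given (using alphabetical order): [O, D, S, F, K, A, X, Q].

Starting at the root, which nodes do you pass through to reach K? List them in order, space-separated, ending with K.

Insert O: tree is empty, so O becomes the root.
Insert D: D < O → go left. Place as left child of O.
Insert S: S > O → go right. Place as right child of O.
Insert F: F < O → go left; F > D → go right. Place as right child of D.
Insert K: K < O → go left; K > D → go right; K > F → go right. Place as right child of F.
Insert A: A < O → go left; A < D → go left. Place as left child of D.
Insert X: X > O → go right; X > S → go right. Place as right child of S.
Insert Q: Q > O → go right; Q < S → go left. Place as left child of S.

O D F K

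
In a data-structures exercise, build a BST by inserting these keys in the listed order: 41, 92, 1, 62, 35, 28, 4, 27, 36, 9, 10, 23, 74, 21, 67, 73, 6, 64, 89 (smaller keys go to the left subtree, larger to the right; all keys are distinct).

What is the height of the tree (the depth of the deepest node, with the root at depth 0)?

9

Resulting structure (node: left, right):
  41: L=1, R=92
  92: L=62, R=–
  1: L=–, R=35
  62: L=–, R=74
  35: L=28, R=36
  28: L=4, R=–
  4: L=–, R=27
  27: L=9, R=–
  36: L=–, R=–
  9: L=6, R=10
  10: L=–, R=23
  23: L=21, R=–
  74: L=67, R=89
  21: L=–, R=–
  67: L=64, R=73
  73: L=–, R=–
  6: L=–, R=–
  64: L=–, R=–
  89: L=–, R=–

The deepest node is 21 at depth 9.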